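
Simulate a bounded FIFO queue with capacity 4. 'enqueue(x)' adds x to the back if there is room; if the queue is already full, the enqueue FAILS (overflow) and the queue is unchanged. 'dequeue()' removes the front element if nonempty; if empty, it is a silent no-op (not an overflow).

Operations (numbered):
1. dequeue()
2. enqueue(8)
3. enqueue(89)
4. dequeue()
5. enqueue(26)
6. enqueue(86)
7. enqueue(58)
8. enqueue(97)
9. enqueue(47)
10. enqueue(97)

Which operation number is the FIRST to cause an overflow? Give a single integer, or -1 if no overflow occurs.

1. dequeue(): empty, no-op, size=0
2. enqueue(8): size=1
3. enqueue(89): size=2
4. dequeue(): size=1
5. enqueue(26): size=2
6. enqueue(86): size=3
7. enqueue(58): size=4
8. enqueue(97): size=4=cap → OVERFLOW (fail)
9. enqueue(47): size=4=cap → OVERFLOW (fail)
10. enqueue(97): size=4=cap → OVERFLOW (fail)

Answer: 8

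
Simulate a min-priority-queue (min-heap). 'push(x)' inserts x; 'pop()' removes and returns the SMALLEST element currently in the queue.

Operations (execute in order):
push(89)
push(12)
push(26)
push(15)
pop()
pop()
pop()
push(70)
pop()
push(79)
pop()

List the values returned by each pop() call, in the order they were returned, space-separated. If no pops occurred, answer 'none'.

Answer: 12 15 26 70 79

Derivation:
push(89): heap contents = [89]
push(12): heap contents = [12, 89]
push(26): heap contents = [12, 26, 89]
push(15): heap contents = [12, 15, 26, 89]
pop() → 12: heap contents = [15, 26, 89]
pop() → 15: heap contents = [26, 89]
pop() → 26: heap contents = [89]
push(70): heap contents = [70, 89]
pop() → 70: heap contents = [89]
push(79): heap contents = [79, 89]
pop() → 79: heap contents = [89]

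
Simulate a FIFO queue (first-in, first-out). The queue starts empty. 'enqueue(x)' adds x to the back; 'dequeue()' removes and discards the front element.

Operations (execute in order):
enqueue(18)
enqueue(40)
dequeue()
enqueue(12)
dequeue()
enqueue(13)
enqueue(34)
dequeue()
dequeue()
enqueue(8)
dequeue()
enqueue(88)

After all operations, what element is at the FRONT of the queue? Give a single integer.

enqueue(18): queue = [18]
enqueue(40): queue = [18, 40]
dequeue(): queue = [40]
enqueue(12): queue = [40, 12]
dequeue(): queue = [12]
enqueue(13): queue = [12, 13]
enqueue(34): queue = [12, 13, 34]
dequeue(): queue = [13, 34]
dequeue(): queue = [34]
enqueue(8): queue = [34, 8]
dequeue(): queue = [8]
enqueue(88): queue = [8, 88]

Answer: 8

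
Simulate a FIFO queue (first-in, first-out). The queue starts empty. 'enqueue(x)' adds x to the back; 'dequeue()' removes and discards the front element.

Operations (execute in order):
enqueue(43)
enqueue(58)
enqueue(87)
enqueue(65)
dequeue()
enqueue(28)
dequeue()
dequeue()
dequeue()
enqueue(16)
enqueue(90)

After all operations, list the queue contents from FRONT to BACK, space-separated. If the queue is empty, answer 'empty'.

enqueue(43): [43]
enqueue(58): [43, 58]
enqueue(87): [43, 58, 87]
enqueue(65): [43, 58, 87, 65]
dequeue(): [58, 87, 65]
enqueue(28): [58, 87, 65, 28]
dequeue(): [87, 65, 28]
dequeue(): [65, 28]
dequeue(): [28]
enqueue(16): [28, 16]
enqueue(90): [28, 16, 90]

Answer: 28 16 90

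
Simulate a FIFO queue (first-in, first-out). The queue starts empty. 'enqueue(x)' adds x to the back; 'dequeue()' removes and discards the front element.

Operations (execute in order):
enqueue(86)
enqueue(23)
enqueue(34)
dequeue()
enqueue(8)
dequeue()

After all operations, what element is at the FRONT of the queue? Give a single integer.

enqueue(86): queue = [86]
enqueue(23): queue = [86, 23]
enqueue(34): queue = [86, 23, 34]
dequeue(): queue = [23, 34]
enqueue(8): queue = [23, 34, 8]
dequeue(): queue = [34, 8]

Answer: 34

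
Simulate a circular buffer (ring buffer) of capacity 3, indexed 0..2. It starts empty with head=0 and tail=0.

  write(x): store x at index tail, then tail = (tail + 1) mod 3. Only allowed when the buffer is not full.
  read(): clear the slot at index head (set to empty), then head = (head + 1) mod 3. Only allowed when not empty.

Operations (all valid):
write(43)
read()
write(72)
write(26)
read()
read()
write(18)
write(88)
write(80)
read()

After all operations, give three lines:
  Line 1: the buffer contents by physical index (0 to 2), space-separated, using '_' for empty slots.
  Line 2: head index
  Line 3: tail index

write(43): buf=[43 _ _], head=0, tail=1, size=1
read(): buf=[_ _ _], head=1, tail=1, size=0
write(72): buf=[_ 72 _], head=1, tail=2, size=1
write(26): buf=[_ 72 26], head=1, tail=0, size=2
read(): buf=[_ _ 26], head=2, tail=0, size=1
read(): buf=[_ _ _], head=0, tail=0, size=0
write(18): buf=[18 _ _], head=0, tail=1, size=1
write(88): buf=[18 88 _], head=0, tail=2, size=2
write(80): buf=[18 88 80], head=0, tail=0, size=3
read(): buf=[_ 88 80], head=1, tail=0, size=2

Answer: _ 88 80
1
0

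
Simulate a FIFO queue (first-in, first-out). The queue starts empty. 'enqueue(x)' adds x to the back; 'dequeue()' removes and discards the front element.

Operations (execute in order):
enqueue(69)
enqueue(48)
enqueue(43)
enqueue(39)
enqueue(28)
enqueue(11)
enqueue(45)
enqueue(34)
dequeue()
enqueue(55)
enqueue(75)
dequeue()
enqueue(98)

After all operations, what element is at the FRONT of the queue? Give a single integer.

enqueue(69): queue = [69]
enqueue(48): queue = [69, 48]
enqueue(43): queue = [69, 48, 43]
enqueue(39): queue = [69, 48, 43, 39]
enqueue(28): queue = [69, 48, 43, 39, 28]
enqueue(11): queue = [69, 48, 43, 39, 28, 11]
enqueue(45): queue = [69, 48, 43, 39, 28, 11, 45]
enqueue(34): queue = [69, 48, 43, 39, 28, 11, 45, 34]
dequeue(): queue = [48, 43, 39, 28, 11, 45, 34]
enqueue(55): queue = [48, 43, 39, 28, 11, 45, 34, 55]
enqueue(75): queue = [48, 43, 39, 28, 11, 45, 34, 55, 75]
dequeue(): queue = [43, 39, 28, 11, 45, 34, 55, 75]
enqueue(98): queue = [43, 39, 28, 11, 45, 34, 55, 75, 98]

Answer: 43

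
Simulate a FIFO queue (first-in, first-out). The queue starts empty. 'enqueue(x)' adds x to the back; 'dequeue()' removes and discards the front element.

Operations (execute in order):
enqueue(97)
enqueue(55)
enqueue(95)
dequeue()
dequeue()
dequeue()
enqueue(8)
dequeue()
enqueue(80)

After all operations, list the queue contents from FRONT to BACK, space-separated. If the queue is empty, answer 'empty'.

Answer: 80

Derivation:
enqueue(97): [97]
enqueue(55): [97, 55]
enqueue(95): [97, 55, 95]
dequeue(): [55, 95]
dequeue(): [95]
dequeue(): []
enqueue(8): [8]
dequeue(): []
enqueue(80): [80]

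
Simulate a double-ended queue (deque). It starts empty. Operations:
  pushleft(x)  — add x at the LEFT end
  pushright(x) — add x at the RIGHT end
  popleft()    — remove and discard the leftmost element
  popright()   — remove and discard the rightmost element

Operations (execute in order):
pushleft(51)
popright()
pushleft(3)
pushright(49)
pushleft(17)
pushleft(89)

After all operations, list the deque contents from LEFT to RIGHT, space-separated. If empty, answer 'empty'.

Answer: 89 17 3 49

Derivation:
pushleft(51): [51]
popright(): []
pushleft(3): [3]
pushright(49): [3, 49]
pushleft(17): [17, 3, 49]
pushleft(89): [89, 17, 3, 49]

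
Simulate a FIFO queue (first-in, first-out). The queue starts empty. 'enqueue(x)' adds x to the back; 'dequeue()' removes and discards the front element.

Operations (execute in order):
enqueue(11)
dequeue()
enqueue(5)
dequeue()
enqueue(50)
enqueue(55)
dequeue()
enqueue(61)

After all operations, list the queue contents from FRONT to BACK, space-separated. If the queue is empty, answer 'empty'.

Answer: 55 61

Derivation:
enqueue(11): [11]
dequeue(): []
enqueue(5): [5]
dequeue(): []
enqueue(50): [50]
enqueue(55): [50, 55]
dequeue(): [55]
enqueue(61): [55, 61]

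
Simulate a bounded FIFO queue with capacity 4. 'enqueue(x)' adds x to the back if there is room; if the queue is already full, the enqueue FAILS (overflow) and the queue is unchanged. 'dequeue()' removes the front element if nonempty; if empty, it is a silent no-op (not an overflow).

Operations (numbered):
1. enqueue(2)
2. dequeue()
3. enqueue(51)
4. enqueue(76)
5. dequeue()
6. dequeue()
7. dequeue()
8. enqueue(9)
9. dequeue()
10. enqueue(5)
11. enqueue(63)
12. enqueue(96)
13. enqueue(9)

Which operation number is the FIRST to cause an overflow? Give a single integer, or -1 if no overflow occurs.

1. enqueue(2): size=1
2. dequeue(): size=0
3. enqueue(51): size=1
4. enqueue(76): size=2
5. dequeue(): size=1
6. dequeue(): size=0
7. dequeue(): empty, no-op, size=0
8. enqueue(9): size=1
9. dequeue(): size=0
10. enqueue(5): size=1
11. enqueue(63): size=2
12. enqueue(96): size=3
13. enqueue(9): size=4

Answer: -1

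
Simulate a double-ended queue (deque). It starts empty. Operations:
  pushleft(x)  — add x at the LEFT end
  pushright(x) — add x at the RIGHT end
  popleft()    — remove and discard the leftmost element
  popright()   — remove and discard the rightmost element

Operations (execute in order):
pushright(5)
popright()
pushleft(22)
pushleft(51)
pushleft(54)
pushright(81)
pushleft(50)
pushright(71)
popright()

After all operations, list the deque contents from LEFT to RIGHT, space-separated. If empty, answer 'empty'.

Answer: 50 54 51 22 81

Derivation:
pushright(5): [5]
popright(): []
pushleft(22): [22]
pushleft(51): [51, 22]
pushleft(54): [54, 51, 22]
pushright(81): [54, 51, 22, 81]
pushleft(50): [50, 54, 51, 22, 81]
pushright(71): [50, 54, 51, 22, 81, 71]
popright(): [50, 54, 51, 22, 81]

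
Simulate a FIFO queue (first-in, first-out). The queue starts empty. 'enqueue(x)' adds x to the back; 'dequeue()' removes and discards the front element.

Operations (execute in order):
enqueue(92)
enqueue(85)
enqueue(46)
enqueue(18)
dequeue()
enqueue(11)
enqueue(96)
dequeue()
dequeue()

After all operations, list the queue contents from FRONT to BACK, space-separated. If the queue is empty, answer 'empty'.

Answer: 18 11 96

Derivation:
enqueue(92): [92]
enqueue(85): [92, 85]
enqueue(46): [92, 85, 46]
enqueue(18): [92, 85, 46, 18]
dequeue(): [85, 46, 18]
enqueue(11): [85, 46, 18, 11]
enqueue(96): [85, 46, 18, 11, 96]
dequeue(): [46, 18, 11, 96]
dequeue(): [18, 11, 96]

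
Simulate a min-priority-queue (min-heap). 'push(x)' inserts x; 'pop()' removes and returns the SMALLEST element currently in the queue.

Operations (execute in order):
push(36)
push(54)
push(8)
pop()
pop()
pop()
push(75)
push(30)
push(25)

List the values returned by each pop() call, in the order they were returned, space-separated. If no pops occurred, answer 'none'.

Answer: 8 36 54

Derivation:
push(36): heap contents = [36]
push(54): heap contents = [36, 54]
push(8): heap contents = [8, 36, 54]
pop() → 8: heap contents = [36, 54]
pop() → 36: heap contents = [54]
pop() → 54: heap contents = []
push(75): heap contents = [75]
push(30): heap contents = [30, 75]
push(25): heap contents = [25, 30, 75]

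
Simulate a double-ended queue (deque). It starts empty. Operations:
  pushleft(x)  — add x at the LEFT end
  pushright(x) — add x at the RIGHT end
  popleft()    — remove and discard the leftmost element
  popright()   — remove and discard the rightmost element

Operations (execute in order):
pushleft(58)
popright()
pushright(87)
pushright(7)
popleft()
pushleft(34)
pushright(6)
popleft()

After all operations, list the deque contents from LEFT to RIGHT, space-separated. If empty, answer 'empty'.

Answer: 7 6

Derivation:
pushleft(58): [58]
popright(): []
pushright(87): [87]
pushright(7): [87, 7]
popleft(): [7]
pushleft(34): [34, 7]
pushright(6): [34, 7, 6]
popleft(): [7, 6]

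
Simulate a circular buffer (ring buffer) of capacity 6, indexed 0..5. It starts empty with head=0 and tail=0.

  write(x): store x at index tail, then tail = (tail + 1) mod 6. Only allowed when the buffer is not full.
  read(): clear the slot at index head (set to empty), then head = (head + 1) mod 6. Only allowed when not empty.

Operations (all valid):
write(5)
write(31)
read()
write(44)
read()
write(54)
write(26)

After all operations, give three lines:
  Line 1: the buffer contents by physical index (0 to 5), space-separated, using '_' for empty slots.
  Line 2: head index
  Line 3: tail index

write(5): buf=[5 _ _ _ _ _], head=0, tail=1, size=1
write(31): buf=[5 31 _ _ _ _], head=0, tail=2, size=2
read(): buf=[_ 31 _ _ _ _], head=1, tail=2, size=1
write(44): buf=[_ 31 44 _ _ _], head=1, tail=3, size=2
read(): buf=[_ _ 44 _ _ _], head=2, tail=3, size=1
write(54): buf=[_ _ 44 54 _ _], head=2, tail=4, size=2
write(26): buf=[_ _ 44 54 26 _], head=2, tail=5, size=3

Answer: _ _ 44 54 26 _
2
5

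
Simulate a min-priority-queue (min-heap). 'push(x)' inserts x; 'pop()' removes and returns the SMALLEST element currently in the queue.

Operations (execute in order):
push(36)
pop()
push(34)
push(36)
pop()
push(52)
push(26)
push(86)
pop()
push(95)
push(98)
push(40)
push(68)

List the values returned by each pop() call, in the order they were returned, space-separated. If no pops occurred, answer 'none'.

Answer: 36 34 26

Derivation:
push(36): heap contents = [36]
pop() → 36: heap contents = []
push(34): heap contents = [34]
push(36): heap contents = [34, 36]
pop() → 34: heap contents = [36]
push(52): heap contents = [36, 52]
push(26): heap contents = [26, 36, 52]
push(86): heap contents = [26, 36, 52, 86]
pop() → 26: heap contents = [36, 52, 86]
push(95): heap contents = [36, 52, 86, 95]
push(98): heap contents = [36, 52, 86, 95, 98]
push(40): heap contents = [36, 40, 52, 86, 95, 98]
push(68): heap contents = [36, 40, 52, 68, 86, 95, 98]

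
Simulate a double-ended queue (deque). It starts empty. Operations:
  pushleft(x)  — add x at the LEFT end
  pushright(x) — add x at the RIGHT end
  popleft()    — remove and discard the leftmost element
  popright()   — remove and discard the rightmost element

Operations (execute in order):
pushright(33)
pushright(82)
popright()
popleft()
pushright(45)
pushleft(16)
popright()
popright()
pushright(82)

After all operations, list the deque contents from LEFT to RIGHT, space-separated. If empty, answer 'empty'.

Answer: 82

Derivation:
pushright(33): [33]
pushright(82): [33, 82]
popright(): [33]
popleft(): []
pushright(45): [45]
pushleft(16): [16, 45]
popright(): [16]
popright(): []
pushright(82): [82]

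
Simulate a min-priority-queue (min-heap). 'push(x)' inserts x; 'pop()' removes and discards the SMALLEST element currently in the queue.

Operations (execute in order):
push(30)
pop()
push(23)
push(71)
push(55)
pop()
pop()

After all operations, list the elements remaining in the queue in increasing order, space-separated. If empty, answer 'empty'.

push(30): heap contents = [30]
pop() → 30: heap contents = []
push(23): heap contents = [23]
push(71): heap contents = [23, 71]
push(55): heap contents = [23, 55, 71]
pop() → 23: heap contents = [55, 71]
pop() → 55: heap contents = [71]

Answer: 71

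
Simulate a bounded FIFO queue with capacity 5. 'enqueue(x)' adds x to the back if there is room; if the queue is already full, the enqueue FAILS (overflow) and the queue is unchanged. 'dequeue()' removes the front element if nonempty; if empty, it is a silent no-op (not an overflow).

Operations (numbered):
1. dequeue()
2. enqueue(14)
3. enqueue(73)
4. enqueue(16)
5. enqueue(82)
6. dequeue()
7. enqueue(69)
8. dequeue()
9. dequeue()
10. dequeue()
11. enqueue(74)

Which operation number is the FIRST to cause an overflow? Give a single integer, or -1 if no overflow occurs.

Answer: -1

Derivation:
1. dequeue(): empty, no-op, size=0
2. enqueue(14): size=1
3. enqueue(73): size=2
4. enqueue(16): size=3
5. enqueue(82): size=4
6. dequeue(): size=3
7. enqueue(69): size=4
8. dequeue(): size=3
9. dequeue(): size=2
10. dequeue(): size=1
11. enqueue(74): size=2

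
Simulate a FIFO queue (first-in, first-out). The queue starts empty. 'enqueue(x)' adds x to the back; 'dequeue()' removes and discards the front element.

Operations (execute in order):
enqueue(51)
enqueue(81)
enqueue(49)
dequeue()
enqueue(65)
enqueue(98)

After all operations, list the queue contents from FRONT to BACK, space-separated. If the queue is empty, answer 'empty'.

enqueue(51): [51]
enqueue(81): [51, 81]
enqueue(49): [51, 81, 49]
dequeue(): [81, 49]
enqueue(65): [81, 49, 65]
enqueue(98): [81, 49, 65, 98]

Answer: 81 49 65 98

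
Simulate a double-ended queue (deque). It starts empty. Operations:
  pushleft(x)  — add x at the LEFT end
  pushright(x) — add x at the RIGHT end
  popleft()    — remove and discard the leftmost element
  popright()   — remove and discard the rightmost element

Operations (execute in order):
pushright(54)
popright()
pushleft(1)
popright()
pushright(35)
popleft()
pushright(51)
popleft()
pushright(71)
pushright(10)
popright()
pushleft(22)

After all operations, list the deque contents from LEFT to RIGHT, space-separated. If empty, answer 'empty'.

pushright(54): [54]
popright(): []
pushleft(1): [1]
popright(): []
pushright(35): [35]
popleft(): []
pushright(51): [51]
popleft(): []
pushright(71): [71]
pushright(10): [71, 10]
popright(): [71]
pushleft(22): [22, 71]

Answer: 22 71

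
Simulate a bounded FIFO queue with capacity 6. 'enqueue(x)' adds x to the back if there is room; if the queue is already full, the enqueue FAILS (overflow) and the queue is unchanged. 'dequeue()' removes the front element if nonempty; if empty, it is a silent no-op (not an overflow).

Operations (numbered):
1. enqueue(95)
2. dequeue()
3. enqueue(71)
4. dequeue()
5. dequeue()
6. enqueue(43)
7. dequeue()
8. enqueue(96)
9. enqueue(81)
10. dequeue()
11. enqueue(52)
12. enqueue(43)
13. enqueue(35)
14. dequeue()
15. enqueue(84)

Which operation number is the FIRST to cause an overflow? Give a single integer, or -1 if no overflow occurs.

Answer: -1

Derivation:
1. enqueue(95): size=1
2. dequeue(): size=0
3. enqueue(71): size=1
4. dequeue(): size=0
5. dequeue(): empty, no-op, size=0
6. enqueue(43): size=1
7. dequeue(): size=0
8. enqueue(96): size=1
9. enqueue(81): size=2
10. dequeue(): size=1
11. enqueue(52): size=2
12. enqueue(43): size=3
13. enqueue(35): size=4
14. dequeue(): size=3
15. enqueue(84): size=4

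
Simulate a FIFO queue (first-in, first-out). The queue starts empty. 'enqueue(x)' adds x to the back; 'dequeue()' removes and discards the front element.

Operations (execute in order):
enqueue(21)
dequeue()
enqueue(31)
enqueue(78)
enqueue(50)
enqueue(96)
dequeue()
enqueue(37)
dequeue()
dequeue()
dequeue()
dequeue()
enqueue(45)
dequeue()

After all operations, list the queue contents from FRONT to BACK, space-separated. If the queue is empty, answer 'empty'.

Answer: empty

Derivation:
enqueue(21): [21]
dequeue(): []
enqueue(31): [31]
enqueue(78): [31, 78]
enqueue(50): [31, 78, 50]
enqueue(96): [31, 78, 50, 96]
dequeue(): [78, 50, 96]
enqueue(37): [78, 50, 96, 37]
dequeue(): [50, 96, 37]
dequeue(): [96, 37]
dequeue(): [37]
dequeue(): []
enqueue(45): [45]
dequeue(): []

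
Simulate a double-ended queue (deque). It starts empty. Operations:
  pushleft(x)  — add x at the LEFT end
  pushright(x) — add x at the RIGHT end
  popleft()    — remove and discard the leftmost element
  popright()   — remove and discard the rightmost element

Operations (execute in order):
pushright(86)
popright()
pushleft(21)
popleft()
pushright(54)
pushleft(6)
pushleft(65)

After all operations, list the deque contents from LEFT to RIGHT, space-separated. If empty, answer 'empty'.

pushright(86): [86]
popright(): []
pushleft(21): [21]
popleft(): []
pushright(54): [54]
pushleft(6): [6, 54]
pushleft(65): [65, 6, 54]

Answer: 65 6 54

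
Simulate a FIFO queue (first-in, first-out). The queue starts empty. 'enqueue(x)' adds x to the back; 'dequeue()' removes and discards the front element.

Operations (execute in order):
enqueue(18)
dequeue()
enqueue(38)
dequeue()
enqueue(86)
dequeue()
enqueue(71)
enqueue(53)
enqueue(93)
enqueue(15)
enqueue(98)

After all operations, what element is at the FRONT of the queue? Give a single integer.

Answer: 71

Derivation:
enqueue(18): queue = [18]
dequeue(): queue = []
enqueue(38): queue = [38]
dequeue(): queue = []
enqueue(86): queue = [86]
dequeue(): queue = []
enqueue(71): queue = [71]
enqueue(53): queue = [71, 53]
enqueue(93): queue = [71, 53, 93]
enqueue(15): queue = [71, 53, 93, 15]
enqueue(98): queue = [71, 53, 93, 15, 98]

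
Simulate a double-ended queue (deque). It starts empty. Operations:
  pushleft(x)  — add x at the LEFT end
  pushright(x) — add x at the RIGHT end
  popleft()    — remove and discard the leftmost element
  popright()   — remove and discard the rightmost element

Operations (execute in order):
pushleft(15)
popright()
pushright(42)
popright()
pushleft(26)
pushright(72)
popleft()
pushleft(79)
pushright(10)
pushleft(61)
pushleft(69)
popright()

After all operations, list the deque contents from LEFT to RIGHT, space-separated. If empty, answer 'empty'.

pushleft(15): [15]
popright(): []
pushright(42): [42]
popright(): []
pushleft(26): [26]
pushright(72): [26, 72]
popleft(): [72]
pushleft(79): [79, 72]
pushright(10): [79, 72, 10]
pushleft(61): [61, 79, 72, 10]
pushleft(69): [69, 61, 79, 72, 10]
popright(): [69, 61, 79, 72]

Answer: 69 61 79 72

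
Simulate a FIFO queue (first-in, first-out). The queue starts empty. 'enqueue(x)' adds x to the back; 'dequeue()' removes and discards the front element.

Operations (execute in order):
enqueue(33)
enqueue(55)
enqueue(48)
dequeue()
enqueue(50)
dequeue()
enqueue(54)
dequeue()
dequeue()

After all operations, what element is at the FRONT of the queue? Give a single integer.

enqueue(33): queue = [33]
enqueue(55): queue = [33, 55]
enqueue(48): queue = [33, 55, 48]
dequeue(): queue = [55, 48]
enqueue(50): queue = [55, 48, 50]
dequeue(): queue = [48, 50]
enqueue(54): queue = [48, 50, 54]
dequeue(): queue = [50, 54]
dequeue(): queue = [54]

Answer: 54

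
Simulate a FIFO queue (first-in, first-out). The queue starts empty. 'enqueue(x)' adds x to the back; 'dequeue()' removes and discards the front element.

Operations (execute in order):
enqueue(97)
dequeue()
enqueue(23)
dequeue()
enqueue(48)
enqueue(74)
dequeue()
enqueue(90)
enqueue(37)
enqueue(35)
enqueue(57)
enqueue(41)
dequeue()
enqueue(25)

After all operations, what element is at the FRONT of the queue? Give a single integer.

enqueue(97): queue = [97]
dequeue(): queue = []
enqueue(23): queue = [23]
dequeue(): queue = []
enqueue(48): queue = [48]
enqueue(74): queue = [48, 74]
dequeue(): queue = [74]
enqueue(90): queue = [74, 90]
enqueue(37): queue = [74, 90, 37]
enqueue(35): queue = [74, 90, 37, 35]
enqueue(57): queue = [74, 90, 37, 35, 57]
enqueue(41): queue = [74, 90, 37, 35, 57, 41]
dequeue(): queue = [90, 37, 35, 57, 41]
enqueue(25): queue = [90, 37, 35, 57, 41, 25]

Answer: 90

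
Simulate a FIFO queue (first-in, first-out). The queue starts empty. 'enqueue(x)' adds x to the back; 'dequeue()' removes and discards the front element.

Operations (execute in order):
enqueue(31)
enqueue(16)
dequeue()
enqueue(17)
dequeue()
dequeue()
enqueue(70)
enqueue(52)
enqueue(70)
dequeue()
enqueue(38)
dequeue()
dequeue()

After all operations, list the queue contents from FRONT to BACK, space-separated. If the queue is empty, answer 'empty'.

Answer: 38

Derivation:
enqueue(31): [31]
enqueue(16): [31, 16]
dequeue(): [16]
enqueue(17): [16, 17]
dequeue(): [17]
dequeue(): []
enqueue(70): [70]
enqueue(52): [70, 52]
enqueue(70): [70, 52, 70]
dequeue(): [52, 70]
enqueue(38): [52, 70, 38]
dequeue(): [70, 38]
dequeue(): [38]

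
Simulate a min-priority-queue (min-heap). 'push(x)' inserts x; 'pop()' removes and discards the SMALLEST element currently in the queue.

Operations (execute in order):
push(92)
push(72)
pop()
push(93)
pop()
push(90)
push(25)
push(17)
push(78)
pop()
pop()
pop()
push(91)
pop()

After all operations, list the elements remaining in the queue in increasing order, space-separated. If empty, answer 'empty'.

Answer: 91 93

Derivation:
push(92): heap contents = [92]
push(72): heap contents = [72, 92]
pop() → 72: heap contents = [92]
push(93): heap contents = [92, 93]
pop() → 92: heap contents = [93]
push(90): heap contents = [90, 93]
push(25): heap contents = [25, 90, 93]
push(17): heap contents = [17, 25, 90, 93]
push(78): heap contents = [17, 25, 78, 90, 93]
pop() → 17: heap contents = [25, 78, 90, 93]
pop() → 25: heap contents = [78, 90, 93]
pop() → 78: heap contents = [90, 93]
push(91): heap contents = [90, 91, 93]
pop() → 90: heap contents = [91, 93]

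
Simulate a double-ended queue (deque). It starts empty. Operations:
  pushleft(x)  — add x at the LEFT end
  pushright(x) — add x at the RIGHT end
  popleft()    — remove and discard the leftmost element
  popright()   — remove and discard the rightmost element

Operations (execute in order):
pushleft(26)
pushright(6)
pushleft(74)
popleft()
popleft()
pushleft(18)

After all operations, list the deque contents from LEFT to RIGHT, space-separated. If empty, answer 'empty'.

Answer: 18 6

Derivation:
pushleft(26): [26]
pushright(6): [26, 6]
pushleft(74): [74, 26, 6]
popleft(): [26, 6]
popleft(): [6]
pushleft(18): [18, 6]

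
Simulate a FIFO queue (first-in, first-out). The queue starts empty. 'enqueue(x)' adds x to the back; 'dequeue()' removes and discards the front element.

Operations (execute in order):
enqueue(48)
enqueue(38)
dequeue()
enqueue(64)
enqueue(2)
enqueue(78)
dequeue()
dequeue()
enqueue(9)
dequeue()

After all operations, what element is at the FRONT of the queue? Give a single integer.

Answer: 78

Derivation:
enqueue(48): queue = [48]
enqueue(38): queue = [48, 38]
dequeue(): queue = [38]
enqueue(64): queue = [38, 64]
enqueue(2): queue = [38, 64, 2]
enqueue(78): queue = [38, 64, 2, 78]
dequeue(): queue = [64, 2, 78]
dequeue(): queue = [2, 78]
enqueue(9): queue = [2, 78, 9]
dequeue(): queue = [78, 9]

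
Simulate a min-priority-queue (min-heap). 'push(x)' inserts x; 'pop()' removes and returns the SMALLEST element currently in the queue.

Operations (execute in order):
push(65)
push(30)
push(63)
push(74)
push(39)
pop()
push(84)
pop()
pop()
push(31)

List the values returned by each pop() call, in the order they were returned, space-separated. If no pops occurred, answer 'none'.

Answer: 30 39 63

Derivation:
push(65): heap contents = [65]
push(30): heap contents = [30, 65]
push(63): heap contents = [30, 63, 65]
push(74): heap contents = [30, 63, 65, 74]
push(39): heap contents = [30, 39, 63, 65, 74]
pop() → 30: heap contents = [39, 63, 65, 74]
push(84): heap contents = [39, 63, 65, 74, 84]
pop() → 39: heap contents = [63, 65, 74, 84]
pop() → 63: heap contents = [65, 74, 84]
push(31): heap contents = [31, 65, 74, 84]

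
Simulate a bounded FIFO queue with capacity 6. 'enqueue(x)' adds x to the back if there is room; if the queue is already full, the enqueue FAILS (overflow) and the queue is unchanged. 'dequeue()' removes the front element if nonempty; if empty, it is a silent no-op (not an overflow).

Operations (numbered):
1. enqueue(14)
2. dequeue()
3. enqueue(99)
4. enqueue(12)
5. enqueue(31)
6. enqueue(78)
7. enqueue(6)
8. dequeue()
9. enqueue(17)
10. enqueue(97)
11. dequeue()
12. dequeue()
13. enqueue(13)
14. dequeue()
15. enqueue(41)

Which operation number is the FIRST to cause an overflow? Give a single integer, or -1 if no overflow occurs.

1. enqueue(14): size=1
2. dequeue(): size=0
3. enqueue(99): size=1
4. enqueue(12): size=2
5. enqueue(31): size=3
6. enqueue(78): size=4
7. enqueue(6): size=5
8. dequeue(): size=4
9. enqueue(17): size=5
10. enqueue(97): size=6
11. dequeue(): size=5
12. dequeue(): size=4
13. enqueue(13): size=5
14. dequeue(): size=4
15. enqueue(41): size=5

Answer: -1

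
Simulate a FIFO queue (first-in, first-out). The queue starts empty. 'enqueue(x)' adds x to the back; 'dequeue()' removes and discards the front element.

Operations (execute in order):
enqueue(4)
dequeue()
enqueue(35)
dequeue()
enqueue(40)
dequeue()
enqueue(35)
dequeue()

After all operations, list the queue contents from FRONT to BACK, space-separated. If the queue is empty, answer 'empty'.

enqueue(4): [4]
dequeue(): []
enqueue(35): [35]
dequeue(): []
enqueue(40): [40]
dequeue(): []
enqueue(35): [35]
dequeue(): []

Answer: empty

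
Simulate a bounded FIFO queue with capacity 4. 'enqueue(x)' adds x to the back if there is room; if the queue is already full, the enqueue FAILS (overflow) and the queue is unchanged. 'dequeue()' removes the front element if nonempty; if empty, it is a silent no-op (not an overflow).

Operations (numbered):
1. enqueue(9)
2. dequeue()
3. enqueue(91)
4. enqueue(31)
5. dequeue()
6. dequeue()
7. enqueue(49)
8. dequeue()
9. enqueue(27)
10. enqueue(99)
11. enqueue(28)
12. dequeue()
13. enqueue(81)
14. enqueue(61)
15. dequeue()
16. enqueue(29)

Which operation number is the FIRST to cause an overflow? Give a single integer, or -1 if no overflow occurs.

1. enqueue(9): size=1
2. dequeue(): size=0
3. enqueue(91): size=1
4. enqueue(31): size=2
5. dequeue(): size=1
6. dequeue(): size=0
7. enqueue(49): size=1
8. dequeue(): size=0
9. enqueue(27): size=1
10. enqueue(99): size=2
11. enqueue(28): size=3
12. dequeue(): size=2
13. enqueue(81): size=3
14. enqueue(61): size=4
15. dequeue(): size=3
16. enqueue(29): size=4

Answer: -1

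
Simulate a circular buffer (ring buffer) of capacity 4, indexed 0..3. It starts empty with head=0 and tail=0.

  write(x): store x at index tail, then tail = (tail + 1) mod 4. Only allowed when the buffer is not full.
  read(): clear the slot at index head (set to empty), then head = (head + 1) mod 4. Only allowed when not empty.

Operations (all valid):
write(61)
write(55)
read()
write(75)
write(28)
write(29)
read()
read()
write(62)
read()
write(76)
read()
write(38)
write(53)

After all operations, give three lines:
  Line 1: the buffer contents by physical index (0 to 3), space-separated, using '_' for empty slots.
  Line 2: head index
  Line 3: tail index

write(61): buf=[61 _ _ _], head=0, tail=1, size=1
write(55): buf=[61 55 _ _], head=0, tail=2, size=2
read(): buf=[_ 55 _ _], head=1, tail=2, size=1
write(75): buf=[_ 55 75 _], head=1, tail=3, size=2
write(28): buf=[_ 55 75 28], head=1, tail=0, size=3
write(29): buf=[29 55 75 28], head=1, tail=1, size=4
read(): buf=[29 _ 75 28], head=2, tail=1, size=3
read(): buf=[29 _ _ 28], head=3, tail=1, size=2
write(62): buf=[29 62 _ 28], head=3, tail=2, size=3
read(): buf=[29 62 _ _], head=0, tail=2, size=2
write(76): buf=[29 62 76 _], head=0, tail=3, size=3
read(): buf=[_ 62 76 _], head=1, tail=3, size=2
write(38): buf=[_ 62 76 38], head=1, tail=0, size=3
write(53): buf=[53 62 76 38], head=1, tail=1, size=4

Answer: 53 62 76 38
1
1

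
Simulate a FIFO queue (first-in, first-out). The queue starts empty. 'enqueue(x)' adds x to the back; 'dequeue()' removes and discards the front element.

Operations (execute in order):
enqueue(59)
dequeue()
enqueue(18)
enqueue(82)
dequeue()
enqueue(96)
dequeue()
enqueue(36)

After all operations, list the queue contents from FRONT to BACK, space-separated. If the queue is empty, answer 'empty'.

enqueue(59): [59]
dequeue(): []
enqueue(18): [18]
enqueue(82): [18, 82]
dequeue(): [82]
enqueue(96): [82, 96]
dequeue(): [96]
enqueue(36): [96, 36]

Answer: 96 36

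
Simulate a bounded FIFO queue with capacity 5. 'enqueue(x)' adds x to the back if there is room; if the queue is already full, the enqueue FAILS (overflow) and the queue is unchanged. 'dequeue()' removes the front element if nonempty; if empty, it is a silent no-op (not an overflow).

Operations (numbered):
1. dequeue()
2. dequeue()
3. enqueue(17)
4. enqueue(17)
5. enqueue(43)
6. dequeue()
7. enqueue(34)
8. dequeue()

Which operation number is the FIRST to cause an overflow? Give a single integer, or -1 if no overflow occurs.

1. dequeue(): empty, no-op, size=0
2. dequeue(): empty, no-op, size=0
3. enqueue(17): size=1
4. enqueue(17): size=2
5. enqueue(43): size=3
6. dequeue(): size=2
7. enqueue(34): size=3
8. dequeue(): size=2

Answer: -1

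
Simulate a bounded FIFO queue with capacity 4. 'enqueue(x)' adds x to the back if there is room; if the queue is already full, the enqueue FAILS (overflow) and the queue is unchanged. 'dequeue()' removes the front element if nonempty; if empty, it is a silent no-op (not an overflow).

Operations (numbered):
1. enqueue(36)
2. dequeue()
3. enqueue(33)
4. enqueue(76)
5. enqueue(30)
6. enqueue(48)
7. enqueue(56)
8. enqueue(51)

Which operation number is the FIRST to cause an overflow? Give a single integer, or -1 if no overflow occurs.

Answer: 7

Derivation:
1. enqueue(36): size=1
2. dequeue(): size=0
3. enqueue(33): size=1
4. enqueue(76): size=2
5. enqueue(30): size=3
6. enqueue(48): size=4
7. enqueue(56): size=4=cap → OVERFLOW (fail)
8. enqueue(51): size=4=cap → OVERFLOW (fail)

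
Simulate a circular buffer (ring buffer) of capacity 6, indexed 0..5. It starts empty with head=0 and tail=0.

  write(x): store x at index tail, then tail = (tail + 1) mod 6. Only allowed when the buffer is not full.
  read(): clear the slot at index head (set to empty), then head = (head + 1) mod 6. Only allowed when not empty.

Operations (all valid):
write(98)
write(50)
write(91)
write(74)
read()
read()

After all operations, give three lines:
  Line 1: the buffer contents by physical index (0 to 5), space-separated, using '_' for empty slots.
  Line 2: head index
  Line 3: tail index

Answer: _ _ 91 74 _ _
2
4

Derivation:
write(98): buf=[98 _ _ _ _ _], head=0, tail=1, size=1
write(50): buf=[98 50 _ _ _ _], head=0, tail=2, size=2
write(91): buf=[98 50 91 _ _ _], head=0, tail=3, size=3
write(74): buf=[98 50 91 74 _ _], head=0, tail=4, size=4
read(): buf=[_ 50 91 74 _ _], head=1, tail=4, size=3
read(): buf=[_ _ 91 74 _ _], head=2, tail=4, size=2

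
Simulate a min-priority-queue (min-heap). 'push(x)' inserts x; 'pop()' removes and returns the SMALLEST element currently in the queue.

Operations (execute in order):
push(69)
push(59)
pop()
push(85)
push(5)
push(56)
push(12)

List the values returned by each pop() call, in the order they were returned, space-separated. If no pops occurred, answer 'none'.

push(69): heap contents = [69]
push(59): heap contents = [59, 69]
pop() → 59: heap contents = [69]
push(85): heap contents = [69, 85]
push(5): heap contents = [5, 69, 85]
push(56): heap contents = [5, 56, 69, 85]
push(12): heap contents = [5, 12, 56, 69, 85]

Answer: 59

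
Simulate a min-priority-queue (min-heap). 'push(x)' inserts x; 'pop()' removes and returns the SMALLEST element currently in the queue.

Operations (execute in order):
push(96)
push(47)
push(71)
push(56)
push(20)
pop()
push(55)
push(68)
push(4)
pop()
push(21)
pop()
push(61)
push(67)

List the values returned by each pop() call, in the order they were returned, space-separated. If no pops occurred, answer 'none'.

push(96): heap contents = [96]
push(47): heap contents = [47, 96]
push(71): heap contents = [47, 71, 96]
push(56): heap contents = [47, 56, 71, 96]
push(20): heap contents = [20, 47, 56, 71, 96]
pop() → 20: heap contents = [47, 56, 71, 96]
push(55): heap contents = [47, 55, 56, 71, 96]
push(68): heap contents = [47, 55, 56, 68, 71, 96]
push(4): heap contents = [4, 47, 55, 56, 68, 71, 96]
pop() → 4: heap contents = [47, 55, 56, 68, 71, 96]
push(21): heap contents = [21, 47, 55, 56, 68, 71, 96]
pop() → 21: heap contents = [47, 55, 56, 68, 71, 96]
push(61): heap contents = [47, 55, 56, 61, 68, 71, 96]
push(67): heap contents = [47, 55, 56, 61, 67, 68, 71, 96]

Answer: 20 4 21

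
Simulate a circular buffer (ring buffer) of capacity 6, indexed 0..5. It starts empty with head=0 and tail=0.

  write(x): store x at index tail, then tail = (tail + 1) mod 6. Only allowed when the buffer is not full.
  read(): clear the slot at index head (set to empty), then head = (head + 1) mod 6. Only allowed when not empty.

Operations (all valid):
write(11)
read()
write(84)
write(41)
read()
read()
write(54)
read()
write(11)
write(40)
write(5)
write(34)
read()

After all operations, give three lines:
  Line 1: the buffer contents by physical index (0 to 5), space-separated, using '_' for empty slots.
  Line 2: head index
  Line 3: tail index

write(11): buf=[11 _ _ _ _ _], head=0, tail=1, size=1
read(): buf=[_ _ _ _ _ _], head=1, tail=1, size=0
write(84): buf=[_ 84 _ _ _ _], head=1, tail=2, size=1
write(41): buf=[_ 84 41 _ _ _], head=1, tail=3, size=2
read(): buf=[_ _ 41 _ _ _], head=2, tail=3, size=1
read(): buf=[_ _ _ _ _ _], head=3, tail=3, size=0
write(54): buf=[_ _ _ 54 _ _], head=3, tail=4, size=1
read(): buf=[_ _ _ _ _ _], head=4, tail=4, size=0
write(11): buf=[_ _ _ _ 11 _], head=4, tail=5, size=1
write(40): buf=[_ _ _ _ 11 40], head=4, tail=0, size=2
write(5): buf=[5 _ _ _ 11 40], head=4, tail=1, size=3
write(34): buf=[5 34 _ _ 11 40], head=4, tail=2, size=4
read(): buf=[5 34 _ _ _ 40], head=5, tail=2, size=3

Answer: 5 34 _ _ _ 40
5
2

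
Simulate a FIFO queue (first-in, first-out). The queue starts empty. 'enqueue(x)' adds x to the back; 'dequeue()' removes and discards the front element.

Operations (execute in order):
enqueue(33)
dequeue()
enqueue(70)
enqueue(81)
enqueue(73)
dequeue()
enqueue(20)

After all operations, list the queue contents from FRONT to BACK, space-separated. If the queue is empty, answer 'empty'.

enqueue(33): [33]
dequeue(): []
enqueue(70): [70]
enqueue(81): [70, 81]
enqueue(73): [70, 81, 73]
dequeue(): [81, 73]
enqueue(20): [81, 73, 20]

Answer: 81 73 20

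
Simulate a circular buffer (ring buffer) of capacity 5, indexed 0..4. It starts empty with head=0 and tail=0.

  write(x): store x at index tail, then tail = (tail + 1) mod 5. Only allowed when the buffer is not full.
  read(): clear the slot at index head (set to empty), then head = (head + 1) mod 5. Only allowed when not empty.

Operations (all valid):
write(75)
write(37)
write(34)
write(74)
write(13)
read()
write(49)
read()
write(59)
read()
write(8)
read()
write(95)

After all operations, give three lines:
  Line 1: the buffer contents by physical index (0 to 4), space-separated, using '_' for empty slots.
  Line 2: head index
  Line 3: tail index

Answer: 49 59 8 95 13
4
4

Derivation:
write(75): buf=[75 _ _ _ _], head=0, tail=1, size=1
write(37): buf=[75 37 _ _ _], head=0, tail=2, size=2
write(34): buf=[75 37 34 _ _], head=0, tail=3, size=3
write(74): buf=[75 37 34 74 _], head=0, tail=4, size=4
write(13): buf=[75 37 34 74 13], head=0, tail=0, size=5
read(): buf=[_ 37 34 74 13], head=1, tail=0, size=4
write(49): buf=[49 37 34 74 13], head=1, tail=1, size=5
read(): buf=[49 _ 34 74 13], head=2, tail=1, size=4
write(59): buf=[49 59 34 74 13], head=2, tail=2, size=5
read(): buf=[49 59 _ 74 13], head=3, tail=2, size=4
write(8): buf=[49 59 8 74 13], head=3, tail=3, size=5
read(): buf=[49 59 8 _ 13], head=4, tail=3, size=4
write(95): buf=[49 59 8 95 13], head=4, tail=4, size=5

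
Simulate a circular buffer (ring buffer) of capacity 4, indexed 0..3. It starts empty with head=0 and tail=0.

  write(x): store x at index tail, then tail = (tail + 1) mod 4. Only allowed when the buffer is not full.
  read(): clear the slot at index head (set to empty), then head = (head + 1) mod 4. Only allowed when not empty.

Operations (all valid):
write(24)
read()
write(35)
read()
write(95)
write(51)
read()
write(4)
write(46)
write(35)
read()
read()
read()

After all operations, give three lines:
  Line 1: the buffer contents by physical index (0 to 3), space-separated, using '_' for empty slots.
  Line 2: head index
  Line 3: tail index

Answer: _ _ 35 _
2
3

Derivation:
write(24): buf=[24 _ _ _], head=0, tail=1, size=1
read(): buf=[_ _ _ _], head=1, tail=1, size=0
write(35): buf=[_ 35 _ _], head=1, tail=2, size=1
read(): buf=[_ _ _ _], head=2, tail=2, size=0
write(95): buf=[_ _ 95 _], head=2, tail=3, size=1
write(51): buf=[_ _ 95 51], head=2, tail=0, size=2
read(): buf=[_ _ _ 51], head=3, tail=0, size=1
write(4): buf=[4 _ _ 51], head=3, tail=1, size=2
write(46): buf=[4 46 _ 51], head=3, tail=2, size=3
write(35): buf=[4 46 35 51], head=3, tail=3, size=4
read(): buf=[4 46 35 _], head=0, tail=3, size=3
read(): buf=[_ 46 35 _], head=1, tail=3, size=2
read(): buf=[_ _ 35 _], head=2, tail=3, size=1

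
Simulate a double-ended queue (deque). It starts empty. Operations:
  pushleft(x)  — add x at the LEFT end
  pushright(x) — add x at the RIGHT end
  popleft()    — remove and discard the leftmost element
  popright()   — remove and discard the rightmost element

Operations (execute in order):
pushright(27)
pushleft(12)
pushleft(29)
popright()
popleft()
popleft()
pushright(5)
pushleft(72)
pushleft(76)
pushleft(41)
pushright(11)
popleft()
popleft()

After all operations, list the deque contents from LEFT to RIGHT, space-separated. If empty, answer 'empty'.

Answer: 72 5 11

Derivation:
pushright(27): [27]
pushleft(12): [12, 27]
pushleft(29): [29, 12, 27]
popright(): [29, 12]
popleft(): [12]
popleft(): []
pushright(5): [5]
pushleft(72): [72, 5]
pushleft(76): [76, 72, 5]
pushleft(41): [41, 76, 72, 5]
pushright(11): [41, 76, 72, 5, 11]
popleft(): [76, 72, 5, 11]
popleft(): [72, 5, 11]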